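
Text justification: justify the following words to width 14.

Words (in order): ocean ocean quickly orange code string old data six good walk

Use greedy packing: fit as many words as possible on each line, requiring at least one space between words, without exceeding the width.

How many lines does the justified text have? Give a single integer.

Line 1: ['ocean', 'ocean'] (min_width=11, slack=3)
Line 2: ['quickly', 'orange'] (min_width=14, slack=0)
Line 3: ['code', 'string'] (min_width=11, slack=3)
Line 4: ['old', 'data', 'six'] (min_width=12, slack=2)
Line 5: ['good', 'walk'] (min_width=9, slack=5)
Total lines: 5

Answer: 5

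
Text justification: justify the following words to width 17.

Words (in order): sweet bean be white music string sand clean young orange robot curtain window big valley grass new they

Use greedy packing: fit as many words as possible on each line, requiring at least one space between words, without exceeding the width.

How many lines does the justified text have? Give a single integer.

Line 1: ['sweet', 'bean', 'be'] (min_width=13, slack=4)
Line 2: ['white', 'music'] (min_width=11, slack=6)
Line 3: ['string', 'sand', 'clean'] (min_width=17, slack=0)
Line 4: ['young', 'orange'] (min_width=12, slack=5)
Line 5: ['robot', 'curtain'] (min_width=13, slack=4)
Line 6: ['window', 'big', 'valley'] (min_width=17, slack=0)
Line 7: ['grass', 'new', 'they'] (min_width=14, slack=3)
Total lines: 7

Answer: 7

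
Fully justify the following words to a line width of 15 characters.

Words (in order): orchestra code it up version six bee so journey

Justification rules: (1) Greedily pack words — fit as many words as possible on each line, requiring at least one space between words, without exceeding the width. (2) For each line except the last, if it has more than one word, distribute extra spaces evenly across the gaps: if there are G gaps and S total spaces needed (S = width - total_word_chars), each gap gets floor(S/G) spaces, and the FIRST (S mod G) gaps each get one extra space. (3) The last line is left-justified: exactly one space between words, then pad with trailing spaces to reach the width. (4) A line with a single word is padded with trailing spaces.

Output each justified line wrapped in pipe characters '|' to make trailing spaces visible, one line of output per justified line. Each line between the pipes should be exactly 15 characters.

Line 1: ['orchestra', 'code'] (min_width=14, slack=1)
Line 2: ['it', 'up', 'version'] (min_width=13, slack=2)
Line 3: ['six', 'bee', 'so'] (min_width=10, slack=5)
Line 4: ['journey'] (min_width=7, slack=8)

Answer: |orchestra  code|
|it  up  version|
|six    bee   so|
|journey        |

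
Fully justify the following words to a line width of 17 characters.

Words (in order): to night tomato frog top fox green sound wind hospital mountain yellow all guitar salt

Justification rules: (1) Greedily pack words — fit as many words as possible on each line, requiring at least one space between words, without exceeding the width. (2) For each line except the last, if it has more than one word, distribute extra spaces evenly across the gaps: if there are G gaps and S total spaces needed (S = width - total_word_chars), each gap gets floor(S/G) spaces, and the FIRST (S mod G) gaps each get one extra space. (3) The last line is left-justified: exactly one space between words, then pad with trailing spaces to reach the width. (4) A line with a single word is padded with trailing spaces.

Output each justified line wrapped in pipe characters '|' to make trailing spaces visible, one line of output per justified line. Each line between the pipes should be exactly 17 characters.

Line 1: ['to', 'night', 'tomato'] (min_width=15, slack=2)
Line 2: ['frog', 'top', 'fox'] (min_width=12, slack=5)
Line 3: ['green', 'sound', 'wind'] (min_width=16, slack=1)
Line 4: ['hospital', 'mountain'] (min_width=17, slack=0)
Line 5: ['yellow', 'all', 'guitar'] (min_width=17, slack=0)
Line 6: ['salt'] (min_width=4, slack=13)

Answer: |to  night  tomato|
|frog    top   fox|
|green  sound wind|
|hospital mountain|
|yellow all guitar|
|salt             |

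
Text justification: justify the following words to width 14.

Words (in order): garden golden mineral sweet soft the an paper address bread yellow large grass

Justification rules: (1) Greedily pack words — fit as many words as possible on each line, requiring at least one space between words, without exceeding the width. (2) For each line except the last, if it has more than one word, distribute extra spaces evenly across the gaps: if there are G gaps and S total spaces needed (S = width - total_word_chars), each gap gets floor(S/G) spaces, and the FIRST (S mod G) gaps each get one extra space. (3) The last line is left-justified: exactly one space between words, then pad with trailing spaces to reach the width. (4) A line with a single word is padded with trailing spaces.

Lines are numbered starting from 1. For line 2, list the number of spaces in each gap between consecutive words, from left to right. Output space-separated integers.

Line 1: ['garden', 'golden'] (min_width=13, slack=1)
Line 2: ['mineral', 'sweet'] (min_width=13, slack=1)
Line 3: ['soft', 'the', 'an'] (min_width=11, slack=3)
Line 4: ['paper', 'address'] (min_width=13, slack=1)
Line 5: ['bread', 'yellow'] (min_width=12, slack=2)
Line 6: ['large', 'grass'] (min_width=11, slack=3)

Answer: 2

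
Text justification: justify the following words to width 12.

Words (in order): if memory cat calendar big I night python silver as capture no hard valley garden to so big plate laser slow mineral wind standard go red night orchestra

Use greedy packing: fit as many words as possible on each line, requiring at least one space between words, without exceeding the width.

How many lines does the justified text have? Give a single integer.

Answer: 14

Derivation:
Line 1: ['if', 'memory'] (min_width=9, slack=3)
Line 2: ['cat', 'calendar'] (min_width=12, slack=0)
Line 3: ['big', 'I', 'night'] (min_width=11, slack=1)
Line 4: ['python'] (min_width=6, slack=6)
Line 5: ['silver', 'as'] (min_width=9, slack=3)
Line 6: ['capture', 'no'] (min_width=10, slack=2)
Line 7: ['hard', 'valley'] (min_width=11, slack=1)
Line 8: ['garden', 'to', 'so'] (min_width=12, slack=0)
Line 9: ['big', 'plate'] (min_width=9, slack=3)
Line 10: ['laser', 'slow'] (min_width=10, slack=2)
Line 11: ['mineral', 'wind'] (min_width=12, slack=0)
Line 12: ['standard', 'go'] (min_width=11, slack=1)
Line 13: ['red', 'night'] (min_width=9, slack=3)
Line 14: ['orchestra'] (min_width=9, slack=3)
Total lines: 14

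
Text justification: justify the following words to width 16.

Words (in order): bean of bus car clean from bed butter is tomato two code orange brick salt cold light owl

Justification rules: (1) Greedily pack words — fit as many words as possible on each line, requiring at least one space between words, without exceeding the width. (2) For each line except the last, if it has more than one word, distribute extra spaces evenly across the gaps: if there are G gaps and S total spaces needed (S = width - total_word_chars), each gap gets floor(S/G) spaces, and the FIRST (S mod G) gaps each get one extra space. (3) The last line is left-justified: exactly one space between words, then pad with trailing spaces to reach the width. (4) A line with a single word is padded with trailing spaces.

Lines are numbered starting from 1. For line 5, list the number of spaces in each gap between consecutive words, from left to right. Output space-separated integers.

Answer: 2 1

Derivation:
Line 1: ['bean', 'of', 'bus', 'car'] (min_width=15, slack=1)
Line 2: ['clean', 'from', 'bed'] (min_width=14, slack=2)
Line 3: ['butter', 'is', 'tomato'] (min_width=16, slack=0)
Line 4: ['two', 'code', 'orange'] (min_width=15, slack=1)
Line 5: ['brick', 'salt', 'cold'] (min_width=15, slack=1)
Line 6: ['light', 'owl'] (min_width=9, slack=7)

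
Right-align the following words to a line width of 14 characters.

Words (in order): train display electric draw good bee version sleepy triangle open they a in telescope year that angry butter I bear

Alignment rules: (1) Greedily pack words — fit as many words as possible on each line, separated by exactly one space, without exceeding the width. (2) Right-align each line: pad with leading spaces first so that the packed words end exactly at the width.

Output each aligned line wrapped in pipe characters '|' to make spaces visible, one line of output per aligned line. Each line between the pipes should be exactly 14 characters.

Answer: | train display|
| electric draw|
|      good bee|
|version sleepy|
| triangle open|
|     they a in|
|telescope year|
|    that angry|
| butter I bear|

Derivation:
Line 1: ['train', 'display'] (min_width=13, slack=1)
Line 2: ['electric', 'draw'] (min_width=13, slack=1)
Line 3: ['good', 'bee'] (min_width=8, slack=6)
Line 4: ['version', 'sleepy'] (min_width=14, slack=0)
Line 5: ['triangle', 'open'] (min_width=13, slack=1)
Line 6: ['they', 'a', 'in'] (min_width=9, slack=5)
Line 7: ['telescope', 'year'] (min_width=14, slack=0)
Line 8: ['that', 'angry'] (min_width=10, slack=4)
Line 9: ['butter', 'I', 'bear'] (min_width=13, slack=1)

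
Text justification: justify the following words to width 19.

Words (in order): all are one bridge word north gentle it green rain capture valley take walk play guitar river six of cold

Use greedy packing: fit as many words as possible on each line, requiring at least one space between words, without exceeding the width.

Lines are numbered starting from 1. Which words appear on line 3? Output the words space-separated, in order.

Answer: it green rain

Derivation:
Line 1: ['all', 'are', 'one', 'bridge'] (min_width=18, slack=1)
Line 2: ['word', 'north', 'gentle'] (min_width=17, slack=2)
Line 3: ['it', 'green', 'rain'] (min_width=13, slack=6)
Line 4: ['capture', 'valley', 'take'] (min_width=19, slack=0)
Line 5: ['walk', 'play', 'guitar'] (min_width=16, slack=3)
Line 6: ['river', 'six', 'of', 'cold'] (min_width=17, slack=2)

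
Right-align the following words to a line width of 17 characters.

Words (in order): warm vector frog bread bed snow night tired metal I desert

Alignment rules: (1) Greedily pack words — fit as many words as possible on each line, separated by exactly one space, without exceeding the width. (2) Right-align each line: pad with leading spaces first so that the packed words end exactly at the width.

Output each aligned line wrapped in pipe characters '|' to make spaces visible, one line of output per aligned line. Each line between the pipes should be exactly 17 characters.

Answer: | warm vector frog|
|   bread bed snow|
|night tired metal|
|         I desert|

Derivation:
Line 1: ['warm', 'vector', 'frog'] (min_width=16, slack=1)
Line 2: ['bread', 'bed', 'snow'] (min_width=14, slack=3)
Line 3: ['night', 'tired', 'metal'] (min_width=17, slack=0)
Line 4: ['I', 'desert'] (min_width=8, slack=9)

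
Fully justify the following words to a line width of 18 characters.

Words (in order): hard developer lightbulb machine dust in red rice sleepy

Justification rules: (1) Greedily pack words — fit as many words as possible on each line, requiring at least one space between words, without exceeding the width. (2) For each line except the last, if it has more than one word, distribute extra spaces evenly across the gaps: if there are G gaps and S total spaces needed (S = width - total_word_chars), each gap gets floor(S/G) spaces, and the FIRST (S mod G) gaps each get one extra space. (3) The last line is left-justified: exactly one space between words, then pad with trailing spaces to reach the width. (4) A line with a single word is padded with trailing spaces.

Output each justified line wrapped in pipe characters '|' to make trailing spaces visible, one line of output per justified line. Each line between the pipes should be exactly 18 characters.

Line 1: ['hard', 'developer'] (min_width=14, slack=4)
Line 2: ['lightbulb', 'machine'] (min_width=17, slack=1)
Line 3: ['dust', 'in', 'red', 'rice'] (min_width=16, slack=2)
Line 4: ['sleepy'] (min_width=6, slack=12)

Answer: |hard     developer|
|lightbulb  machine|
|dust  in  red rice|
|sleepy            |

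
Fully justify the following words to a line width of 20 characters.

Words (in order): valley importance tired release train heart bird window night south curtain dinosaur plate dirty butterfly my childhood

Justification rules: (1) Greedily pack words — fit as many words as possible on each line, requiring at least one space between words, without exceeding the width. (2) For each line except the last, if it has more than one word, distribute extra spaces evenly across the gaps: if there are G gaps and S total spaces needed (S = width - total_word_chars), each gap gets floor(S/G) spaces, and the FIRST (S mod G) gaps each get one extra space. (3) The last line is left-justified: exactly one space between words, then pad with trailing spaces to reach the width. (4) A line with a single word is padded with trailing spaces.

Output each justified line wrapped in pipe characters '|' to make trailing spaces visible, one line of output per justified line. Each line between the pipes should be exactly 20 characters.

Answer: |valley    importance|
|tired  release train|
|heart   bird  window|
|night  south curtain|
|dinosaur plate dirty|
|butterfly         my|
|childhood           |

Derivation:
Line 1: ['valley', 'importance'] (min_width=17, slack=3)
Line 2: ['tired', 'release', 'train'] (min_width=19, slack=1)
Line 3: ['heart', 'bird', 'window'] (min_width=17, slack=3)
Line 4: ['night', 'south', 'curtain'] (min_width=19, slack=1)
Line 5: ['dinosaur', 'plate', 'dirty'] (min_width=20, slack=0)
Line 6: ['butterfly', 'my'] (min_width=12, slack=8)
Line 7: ['childhood'] (min_width=9, slack=11)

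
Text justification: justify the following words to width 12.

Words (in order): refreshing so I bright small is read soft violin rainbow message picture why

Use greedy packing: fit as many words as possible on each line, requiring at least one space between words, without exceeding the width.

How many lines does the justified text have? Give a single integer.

Line 1: ['refreshing'] (min_width=10, slack=2)
Line 2: ['so', 'I', 'bright'] (min_width=11, slack=1)
Line 3: ['small', 'is'] (min_width=8, slack=4)
Line 4: ['read', 'soft'] (min_width=9, slack=3)
Line 5: ['violin'] (min_width=6, slack=6)
Line 6: ['rainbow'] (min_width=7, slack=5)
Line 7: ['message'] (min_width=7, slack=5)
Line 8: ['picture', 'why'] (min_width=11, slack=1)
Total lines: 8

Answer: 8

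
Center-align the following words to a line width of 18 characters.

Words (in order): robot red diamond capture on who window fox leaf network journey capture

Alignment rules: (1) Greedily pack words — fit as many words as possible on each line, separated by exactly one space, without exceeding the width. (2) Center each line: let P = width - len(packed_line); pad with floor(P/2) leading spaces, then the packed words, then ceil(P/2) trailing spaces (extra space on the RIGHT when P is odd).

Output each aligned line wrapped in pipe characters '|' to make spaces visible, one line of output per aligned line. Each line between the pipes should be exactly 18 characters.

Answer: |robot red diamond |
|  capture on who  |
| window fox leaf  |
| network journey  |
|     capture      |

Derivation:
Line 1: ['robot', 'red', 'diamond'] (min_width=17, slack=1)
Line 2: ['capture', 'on', 'who'] (min_width=14, slack=4)
Line 3: ['window', 'fox', 'leaf'] (min_width=15, slack=3)
Line 4: ['network', 'journey'] (min_width=15, slack=3)
Line 5: ['capture'] (min_width=7, slack=11)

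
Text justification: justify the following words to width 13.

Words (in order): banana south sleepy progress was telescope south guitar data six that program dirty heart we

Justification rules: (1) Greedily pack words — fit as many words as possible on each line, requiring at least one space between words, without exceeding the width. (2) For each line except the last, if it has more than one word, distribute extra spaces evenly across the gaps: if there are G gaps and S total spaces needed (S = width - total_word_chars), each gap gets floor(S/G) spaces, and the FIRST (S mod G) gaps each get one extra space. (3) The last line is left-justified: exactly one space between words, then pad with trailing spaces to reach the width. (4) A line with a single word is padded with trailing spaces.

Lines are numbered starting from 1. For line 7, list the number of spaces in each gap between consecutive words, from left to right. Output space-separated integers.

Line 1: ['banana', 'south'] (min_width=12, slack=1)
Line 2: ['sleepy'] (min_width=6, slack=7)
Line 3: ['progress', 'was'] (min_width=12, slack=1)
Line 4: ['telescope'] (min_width=9, slack=4)
Line 5: ['south', 'guitar'] (min_width=12, slack=1)
Line 6: ['data', 'six', 'that'] (min_width=13, slack=0)
Line 7: ['program', 'dirty'] (min_width=13, slack=0)
Line 8: ['heart', 'we'] (min_width=8, slack=5)

Answer: 1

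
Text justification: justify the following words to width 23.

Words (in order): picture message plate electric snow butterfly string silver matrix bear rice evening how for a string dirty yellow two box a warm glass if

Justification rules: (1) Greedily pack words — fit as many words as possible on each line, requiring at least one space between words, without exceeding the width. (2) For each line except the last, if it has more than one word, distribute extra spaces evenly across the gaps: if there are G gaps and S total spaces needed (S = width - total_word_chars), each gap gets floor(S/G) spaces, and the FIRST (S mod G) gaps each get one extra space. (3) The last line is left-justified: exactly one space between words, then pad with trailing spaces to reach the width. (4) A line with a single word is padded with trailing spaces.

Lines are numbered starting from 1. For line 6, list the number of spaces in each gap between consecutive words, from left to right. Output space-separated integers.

Line 1: ['picture', 'message', 'plate'] (min_width=21, slack=2)
Line 2: ['electric', 'snow', 'butterfly'] (min_width=23, slack=0)
Line 3: ['string', 'silver', 'matrix'] (min_width=20, slack=3)
Line 4: ['bear', 'rice', 'evening', 'how'] (min_width=21, slack=2)
Line 5: ['for', 'a', 'string', 'dirty'] (min_width=18, slack=5)
Line 6: ['yellow', 'two', 'box', 'a', 'warm'] (min_width=21, slack=2)
Line 7: ['glass', 'if'] (min_width=8, slack=15)

Answer: 2 2 1 1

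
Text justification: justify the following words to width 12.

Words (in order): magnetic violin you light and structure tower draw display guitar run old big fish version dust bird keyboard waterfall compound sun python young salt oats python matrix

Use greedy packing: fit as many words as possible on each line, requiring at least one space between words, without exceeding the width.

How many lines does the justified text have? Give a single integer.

Line 1: ['magnetic'] (min_width=8, slack=4)
Line 2: ['violin', 'you'] (min_width=10, slack=2)
Line 3: ['light', 'and'] (min_width=9, slack=3)
Line 4: ['structure'] (min_width=9, slack=3)
Line 5: ['tower', 'draw'] (min_width=10, slack=2)
Line 6: ['display'] (min_width=7, slack=5)
Line 7: ['guitar', 'run'] (min_width=10, slack=2)
Line 8: ['old', 'big', 'fish'] (min_width=12, slack=0)
Line 9: ['version', 'dust'] (min_width=12, slack=0)
Line 10: ['bird'] (min_width=4, slack=8)
Line 11: ['keyboard'] (min_width=8, slack=4)
Line 12: ['waterfall'] (min_width=9, slack=3)
Line 13: ['compound', 'sun'] (min_width=12, slack=0)
Line 14: ['python', 'young'] (min_width=12, slack=0)
Line 15: ['salt', 'oats'] (min_width=9, slack=3)
Line 16: ['python'] (min_width=6, slack=6)
Line 17: ['matrix'] (min_width=6, slack=6)
Total lines: 17

Answer: 17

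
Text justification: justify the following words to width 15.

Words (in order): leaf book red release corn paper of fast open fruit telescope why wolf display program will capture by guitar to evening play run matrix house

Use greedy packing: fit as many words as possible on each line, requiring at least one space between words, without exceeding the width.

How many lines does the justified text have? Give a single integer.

Line 1: ['leaf', 'book', 'red'] (min_width=13, slack=2)
Line 2: ['release', 'corn'] (min_width=12, slack=3)
Line 3: ['paper', 'of', 'fast'] (min_width=13, slack=2)
Line 4: ['open', 'fruit'] (min_width=10, slack=5)
Line 5: ['telescope', 'why'] (min_width=13, slack=2)
Line 6: ['wolf', 'display'] (min_width=12, slack=3)
Line 7: ['program', 'will'] (min_width=12, slack=3)
Line 8: ['capture', 'by'] (min_width=10, slack=5)
Line 9: ['guitar', 'to'] (min_width=9, slack=6)
Line 10: ['evening', 'play'] (min_width=12, slack=3)
Line 11: ['run', 'matrix'] (min_width=10, slack=5)
Line 12: ['house'] (min_width=5, slack=10)
Total lines: 12

Answer: 12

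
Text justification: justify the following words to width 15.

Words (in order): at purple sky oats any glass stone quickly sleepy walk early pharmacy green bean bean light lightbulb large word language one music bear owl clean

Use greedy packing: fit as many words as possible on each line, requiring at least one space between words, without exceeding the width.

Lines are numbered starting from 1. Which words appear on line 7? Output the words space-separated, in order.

Answer: light lightbulb

Derivation:
Line 1: ['at', 'purple', 'sky'] (min_width=13, slack=2)
Line 2: ['oats', 'any', 'glass'] (min_width=14, slack=1)
Line 3: ['stone', 'quickly'] (min_width=13, slack=2)
Line 4: ['sleepy', 'walk'] (min_width=11, slack=4)
Line 5: ['early', 'pharmacy'] (min_width=14, slack=1)
Line 6: ['green', 'bean', 'bean'] (min_width=15, slack=0)
Line 7: ['light', 'lightbulb'] (min_width=15, slack=0)
Line 8: ['large', 'word'] (min_width=10, slack=5)
Line 9: ['language', 'one'] (min_width=12, slack=3)
Line 10: ['music', 'bear', 'owl'] (min_width=14, slack=1)
Line 11: ['clean'] (min_width=5, slack=10)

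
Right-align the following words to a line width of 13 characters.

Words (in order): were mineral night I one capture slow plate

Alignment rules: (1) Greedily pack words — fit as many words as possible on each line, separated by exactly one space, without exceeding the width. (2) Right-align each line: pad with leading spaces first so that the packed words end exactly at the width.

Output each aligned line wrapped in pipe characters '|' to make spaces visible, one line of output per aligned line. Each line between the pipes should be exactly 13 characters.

Answer: | were mineral|
|  night I one|
| capture slow|
|        plate|

Derivation:
Line 1: ['were', 'mineral'] (min_width=12, slack=1)
Line 2: ['night', 'I', 'one'] (min_width=11, slack=2)
Line 3: ['capture', 'slow'] (min_width=12, slack=1)
Line 4: ['plate'] (min_width=5, slack=8)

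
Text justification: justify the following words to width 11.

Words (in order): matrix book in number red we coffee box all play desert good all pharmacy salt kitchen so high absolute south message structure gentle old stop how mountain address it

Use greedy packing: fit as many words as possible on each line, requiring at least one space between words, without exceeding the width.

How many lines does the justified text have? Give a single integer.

Answer: 19

Derivation:
Line 1: ['matrix', 'book'] (min_width=11, slack=0)
Line 2: ['in', 'number'] (min_width=9, slack=2)
Line 3: ['red', 'we'] (min_width=6, slack=5)
Line 4: ['coffee', 'box'] (min_width=10, slack=1)
Line 5: ['all', 'play'] (min_width=8, slack=3)
Line 6: ['desert', 'good'] (min_width=11, slack=0)
Line 7: ['all'] (min_width=3, slack=8)
Line 8: ['pharmacy'] (min_width=8, slack=3)
Line 9: ['salt'] (min_width=4, slack=7)
Line 10: ['kitchen', 'so'] (min_width=10, slack=1)
Line 11: ['high'] (min_width=4, slack=7)
Line 12: ['absolute'] (min_width=8, slack=3)
Line 13: ['south'] (min_width=5, slack=6)
Line 14: ['message'] (min_width=7, slack=4)
Line 15: ['structure'] (min_width=9, slack=2)
Line 16: ['gentle', 'old'] (min_width=10, slack=1)
Line 17: ['stop', 'how'] (min_width=8, slack=3)
Line 18: ['mountain'] (min_width=8, slack=3)
Line 19: ['address', 'it'] (min_width=10, slack=1)
Total lines: 19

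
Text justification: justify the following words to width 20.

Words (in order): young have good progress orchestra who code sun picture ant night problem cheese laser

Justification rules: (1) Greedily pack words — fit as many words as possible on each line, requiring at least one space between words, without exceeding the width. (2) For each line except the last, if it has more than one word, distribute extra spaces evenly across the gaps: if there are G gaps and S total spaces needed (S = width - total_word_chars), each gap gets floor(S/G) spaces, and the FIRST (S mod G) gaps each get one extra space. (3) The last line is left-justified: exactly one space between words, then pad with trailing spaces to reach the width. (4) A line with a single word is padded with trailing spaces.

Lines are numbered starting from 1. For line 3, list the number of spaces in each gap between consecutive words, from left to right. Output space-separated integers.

Line 1: ['young', 'have', 'good'] (min_width=15, slack=5)
Line 2: ['progress', 'orchestra'] (min_width=18, slack=2)
Line 3: ['who', 'code', 'sun', 'picture'] (min_width=20, slack=0)
Line 4: ['ant', 'night', 'problem'] (min_width=17, slack=3)
Line 5: ['cheese', 'laser'] (min_width=12, slack=8)

Answer: 1 1 1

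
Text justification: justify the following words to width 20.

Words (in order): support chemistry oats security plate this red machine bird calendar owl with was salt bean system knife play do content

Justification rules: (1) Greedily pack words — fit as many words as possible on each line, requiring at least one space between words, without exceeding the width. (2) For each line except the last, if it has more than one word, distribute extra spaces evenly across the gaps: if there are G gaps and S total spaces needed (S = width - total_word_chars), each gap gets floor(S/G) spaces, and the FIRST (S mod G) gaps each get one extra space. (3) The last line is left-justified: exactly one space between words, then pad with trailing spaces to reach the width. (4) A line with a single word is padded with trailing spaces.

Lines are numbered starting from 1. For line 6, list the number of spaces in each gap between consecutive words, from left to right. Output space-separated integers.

Answer: 1 1 1

Derivation:
Line 1: ['support', 'chemistry'] (min_width=17, slack=3)
Line 2: ['oats', 'security', 'plate'] (min_width=19, slack=1)
Line 3: ['this', 'red', 'machine'] (min_width=16, slack=4)
Line 4: ['bird', 'calendar', 'owl'] (min_width=17, slack=3)
Line 5: ['with', 'was', 'salt', 'bean'] (min_width=18, slack=2)
Line 6: ['system', 'knife', 'play', 'do'] (min_width=20, slack=0)
Line 7: ['content'] (min_width=7, slack=13)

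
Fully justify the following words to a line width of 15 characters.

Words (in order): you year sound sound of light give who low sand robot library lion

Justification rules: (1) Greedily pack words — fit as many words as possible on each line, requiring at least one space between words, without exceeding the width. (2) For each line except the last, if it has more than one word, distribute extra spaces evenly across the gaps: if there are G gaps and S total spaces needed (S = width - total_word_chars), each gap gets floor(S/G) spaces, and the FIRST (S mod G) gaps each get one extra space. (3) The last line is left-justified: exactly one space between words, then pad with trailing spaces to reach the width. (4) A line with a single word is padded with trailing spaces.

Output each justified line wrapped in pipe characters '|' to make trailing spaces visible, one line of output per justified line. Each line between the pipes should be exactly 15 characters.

Answer: |you  year sound|
|sound  of light|
|give   who  low|
|sand      robot|
|library lion   |

Derivation:
Line 1: ['you', 'year', 'sound'] (min_width=14, slack=1)
Line 2: ['sound', 'of', 'light'] (min_width=14, slack=1)
Line 3: ['give', 'who', 'low'] (min_width=12, slack=3)
Line 4: ['sand', 'robot'] (min_width=10, slack=5)
Line 5: ['library', 'lion'] (min_width=12, slack=3)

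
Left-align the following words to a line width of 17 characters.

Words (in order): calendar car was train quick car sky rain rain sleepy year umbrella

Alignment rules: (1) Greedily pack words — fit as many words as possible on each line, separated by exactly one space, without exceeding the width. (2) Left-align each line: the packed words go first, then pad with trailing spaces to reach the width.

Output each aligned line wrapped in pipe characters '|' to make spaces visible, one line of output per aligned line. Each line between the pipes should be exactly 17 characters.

Line 1: ['calendar', 'car', 'was'] (min_width=16, slack=1)
Line 2: ['train', 'quick', 'car'] (min_width=15, slack=2)
Line 3: ['sky', 'rain', 'rain'] (min_width=13, slack=4)
Line 4: ['sleepy', 'year'] (min_width=11, slack=6)
Line 5: ['umbrella'] (min_width=8, slack=9)

Answer: |calendar car was |
|train quick car  |
|sky rain rain    |
|sleepy year      |
|umbrella         |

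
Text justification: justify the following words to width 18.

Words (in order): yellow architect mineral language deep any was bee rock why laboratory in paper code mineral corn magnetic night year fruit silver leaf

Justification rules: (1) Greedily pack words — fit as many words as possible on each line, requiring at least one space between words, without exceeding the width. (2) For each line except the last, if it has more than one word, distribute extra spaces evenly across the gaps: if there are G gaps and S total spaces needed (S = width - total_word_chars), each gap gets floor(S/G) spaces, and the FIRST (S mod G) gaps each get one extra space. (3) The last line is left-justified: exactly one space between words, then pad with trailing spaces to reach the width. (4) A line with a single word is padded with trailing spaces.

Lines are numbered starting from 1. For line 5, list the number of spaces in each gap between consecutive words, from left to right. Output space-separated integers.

Answer: 6

Derivation:
Line 1: ['yellow', 'architect'] (min_width=16, slack=2)
Line 2: ['mineral', 'language'] (min_width=16, slack=2)
Line 3: ['deep', 'any', 'was', 'bee'] (min_width=16, slack=2)
Line 4: ['rock', 'why'] (min_width=8, slack=10)
Line 5: ['laboratory', 'in'] (min_width=13, slack=5)
Line 6: ['paper', 'code', 'mineral'] (min_width=18, slack=0)
Line 7: ['corn', 'magnetic'] (min_width=13, slack=5)
Line 8: ['night', 'year', 'fruit'] (min_width=16, slack=2)
Line 9: ['silver', 'leaf'] (min_width=11, slack=7)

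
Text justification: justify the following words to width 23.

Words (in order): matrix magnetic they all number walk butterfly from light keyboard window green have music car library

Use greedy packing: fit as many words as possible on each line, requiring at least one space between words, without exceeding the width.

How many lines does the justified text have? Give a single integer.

Line 1: ['matrix', 'magnetic', 'they'] (min_width=20, slack=3)
Line 2: ['all', 'number', 'walk'] (min_width=15, slack=8)
Line 3: ['butterfly', 'from', 'light'] (min_width=20, slack=3)
Line 4: ['keyboard', 'window', 'green'] (min_width=21, slack=2)
Line 5: ['have', 'music', 'car', 'library'] (min_width=22, slack=1)
Total lines: 5

Answer: 5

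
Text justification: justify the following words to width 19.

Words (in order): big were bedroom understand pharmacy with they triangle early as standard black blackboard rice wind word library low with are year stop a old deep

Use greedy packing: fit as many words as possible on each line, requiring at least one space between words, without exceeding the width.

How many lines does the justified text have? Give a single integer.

Answer: 9

Derivation:
Line 1: ['big', 'were', 'bedroom'] (min_width=16, slack=3)
Line 2: ['understand', 'pharmacy'] (min_width=19, slack=0)
Line 3: ['with', 'they', 'triangle'] (min_width=18, slack=1)
Line 4: ['early', 'as', 'standard'] (min_width=17, slack=2)
Line 5: ['black', 'blackboard'] (min_width=16, slack=3)
Line 6: ['rice', 'wind', 'word'] (min_width=14, slack=5)
Line 7: ['library', 'low', 'with'] (min_width=16, slack=3)
Line 8: ['are', 'year', 'stop', 'a', 'old'] (min_width=19, slack=0)
Line 9: ['deep'] (min_width=4, slack=15)
Total lines: 9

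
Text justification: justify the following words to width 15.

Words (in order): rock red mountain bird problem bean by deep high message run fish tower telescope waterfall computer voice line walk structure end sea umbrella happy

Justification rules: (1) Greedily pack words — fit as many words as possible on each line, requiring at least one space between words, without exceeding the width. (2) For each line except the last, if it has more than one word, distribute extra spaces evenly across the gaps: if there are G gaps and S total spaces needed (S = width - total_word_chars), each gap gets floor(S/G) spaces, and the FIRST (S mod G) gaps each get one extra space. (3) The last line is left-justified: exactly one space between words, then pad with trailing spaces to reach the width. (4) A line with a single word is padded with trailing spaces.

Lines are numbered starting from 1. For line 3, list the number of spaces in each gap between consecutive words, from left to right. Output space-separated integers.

Answer: 1 1

Derivation:
Line 1: ['rock', 'red'] (min_width=8, slack=7)
Line 2: ['mountain', 'bird'] (min_width=13, slack=2)
Line 3: ['problem', 'bean', 'by'] (min_width=15, slack=0)
Line 4: ['deep', 'high'] (min_width=9, slack=6)
Line 5: ['message', 'run'] (min_width=11, slack=4)
Line 6: ['fish', 'tower'] (min_width=10, slack=5)
Line 7: ['telescope'] (min_width=9, slack=6)
Line 8: ['waterfall'] (min_width=9, slack=6)
Line 9: ['computer', 'voice'] (min_width=14, slack=1)
Line 10: ['line', 'walk'] (min_width=9, slack=6)
Line 11: ['structure', 'end'] (min_width=13, slack=2)
Line 12: ['sea', 'umbrella'] (min_width=12, slack=3)
Line 13: ['happy'] (min_width=5, slack=10)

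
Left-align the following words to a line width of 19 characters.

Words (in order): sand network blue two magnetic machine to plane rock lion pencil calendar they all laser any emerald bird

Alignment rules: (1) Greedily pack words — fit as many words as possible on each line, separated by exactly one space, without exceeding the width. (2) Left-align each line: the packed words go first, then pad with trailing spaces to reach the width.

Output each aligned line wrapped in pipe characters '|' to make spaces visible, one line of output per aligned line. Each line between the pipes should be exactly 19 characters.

Answer: |sand network blue  |
|two magnetic       |
|machine to plane   |
|rock lion pencil   |
|calendar they all  |
|laser any emerald  |
|bird               |

Derivation:
Line 1: ['sand', 'network', 'blue'] (min_width=17, slack=2)
Line 2: ['two', 'magnetic'] (min_width=12, slack=7)
Line 3: ['machine', 'to', 'plane'] (min_width=16, slack=3)
Line 4: ['rock', 'lion', 'pencil'] (min_width=16, slack=3)
Line 5: ['calendar', 'they', 'all'] (min_width=17, slack=2)
Line 6: ['laser', 'any', 'emerald'] (min_width=17, slack=2)
Line 7: ['bird'] (min_width=4, slack=15)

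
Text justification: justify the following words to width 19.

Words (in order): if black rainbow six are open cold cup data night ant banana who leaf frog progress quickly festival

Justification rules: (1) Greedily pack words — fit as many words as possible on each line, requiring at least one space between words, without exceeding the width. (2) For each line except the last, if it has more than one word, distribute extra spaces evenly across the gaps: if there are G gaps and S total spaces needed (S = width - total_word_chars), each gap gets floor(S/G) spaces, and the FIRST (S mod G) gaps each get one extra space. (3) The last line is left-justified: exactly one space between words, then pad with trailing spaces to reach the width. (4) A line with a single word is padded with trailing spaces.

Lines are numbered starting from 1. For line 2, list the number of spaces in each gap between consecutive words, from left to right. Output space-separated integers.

Line 1: ['if', 'black', 'rainbow'] (min_width=16, slack=3)
Line 2: ['six', 'are', 'open', 'cold'] (min_width=17, slack=2)
Line 3: ['cup', 'data', 'night', 'ant'] (min_width=18, slack=1)
Line 4: ['banana', 'who', 'leaf'] (min_width=15, slack=4)
Line 5: ['frog', 'progress'] (min_width=13, slack=6)
Line 6: ['quickly', 'festival'] (min_width=16, slack=3)

Answer: 2 2 1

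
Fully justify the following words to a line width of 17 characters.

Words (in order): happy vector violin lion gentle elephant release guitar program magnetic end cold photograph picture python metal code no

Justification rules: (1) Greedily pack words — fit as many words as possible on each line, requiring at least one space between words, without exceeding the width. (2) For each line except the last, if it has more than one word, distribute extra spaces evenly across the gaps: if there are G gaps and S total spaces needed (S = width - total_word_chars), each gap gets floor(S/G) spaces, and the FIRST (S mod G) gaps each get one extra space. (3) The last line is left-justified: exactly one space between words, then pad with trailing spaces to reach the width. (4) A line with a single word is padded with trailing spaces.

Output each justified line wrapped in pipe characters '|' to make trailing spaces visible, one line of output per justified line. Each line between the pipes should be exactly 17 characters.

Answer: |happy      vector|
|violin       lion|
|gentle   elephant|
|release    guitar|
|program  magnetic|
|end          cold|
|photograph       |
|picture    python|
|metal code no    |

Derivation:
Line 1: ['happy', 'vector'] (min_width=12, slack=5)
Line 2: ['violin', 'lion'] (min_width=11, slack=6)
Line 3: ['gentle', 'elephant'] (min_width=15, slack=2)
Line 4: ['release', 'guitar'] (min_width=14, slack=3)
Line 5: ['program', 'magnetic'] (min_width=16, slack=1)
Line 6: ['end', 'cold'] (min_width=8, slack=9)
Line 7: ['photograph'] (min_width=10, slack=7)
Line 8: ['picture', 'python'] (min_width=14, slack=3)
Line 9: ['metal', 'code', 'no'] (min_width=13, slack=4)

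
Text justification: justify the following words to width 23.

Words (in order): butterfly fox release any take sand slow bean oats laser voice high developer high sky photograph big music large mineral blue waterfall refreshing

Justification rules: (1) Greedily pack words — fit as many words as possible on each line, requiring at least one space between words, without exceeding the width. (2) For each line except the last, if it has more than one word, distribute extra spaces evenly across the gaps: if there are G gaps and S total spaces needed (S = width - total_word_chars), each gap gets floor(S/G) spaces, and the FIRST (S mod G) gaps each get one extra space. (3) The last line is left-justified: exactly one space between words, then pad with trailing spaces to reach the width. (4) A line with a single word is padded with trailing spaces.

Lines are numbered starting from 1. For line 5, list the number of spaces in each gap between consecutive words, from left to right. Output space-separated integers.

Line 1: ['butterfly', 'fox', 'release'] (min_width=21, slack=2)
Line 2: ['any', 'take', 'sand', 'slow', 'bean'] (min_width=23, slack=0)
Line 3: ['oats', 'laser', 'voice', 'high'] (min_width=21, slack=2)
Line 4: ['developer', 'high', 'sky'] (min_width=18, slack=5)
Line 5: ['photograph', 'big', 'music'] (min_width=20, slack=3)
Line 6: ['large', 'mineral', 'blue'] (min_width=18, slack=5)
Line 7: ['waterfall', 'refreshing'] (min_width=20, slack=3)

Answer: 3 2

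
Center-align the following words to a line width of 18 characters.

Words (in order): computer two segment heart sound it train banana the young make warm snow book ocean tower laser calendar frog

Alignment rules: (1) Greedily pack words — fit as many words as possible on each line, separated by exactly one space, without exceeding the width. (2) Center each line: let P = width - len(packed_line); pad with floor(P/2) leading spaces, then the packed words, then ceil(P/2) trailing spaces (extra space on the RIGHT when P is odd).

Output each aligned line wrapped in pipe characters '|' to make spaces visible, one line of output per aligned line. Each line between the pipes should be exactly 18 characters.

Line 1: ['computer', 'two'] (min_width=12, slack=6)
Line 2: ['segment', 'heart'] (min_width=13, slack=5)
Line 3: ['sound', 'it', 'train'] (min_width=14, slack=4)
Line 4: ['banana', 'the', 'young'] (min_width=16, slack=2)
Line 5: ['make', 'warm', 'snow'] (min_width=14, slack=4)
Line 6: ['book', 'ocean', 'tower'] (min_width=16, slack=2)
Line 7: ['laser', 'calendar'] (min_width=14, slack=4)
Line 8: ['frog'] (min_width=4, slack=14)

Answer: |   computer two   |
|  segment heart   |
|  sound it train  |
| banana the young |
|  make warm snow  |
| book ocean tower |
|  laser calendar  |
|       frog       |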